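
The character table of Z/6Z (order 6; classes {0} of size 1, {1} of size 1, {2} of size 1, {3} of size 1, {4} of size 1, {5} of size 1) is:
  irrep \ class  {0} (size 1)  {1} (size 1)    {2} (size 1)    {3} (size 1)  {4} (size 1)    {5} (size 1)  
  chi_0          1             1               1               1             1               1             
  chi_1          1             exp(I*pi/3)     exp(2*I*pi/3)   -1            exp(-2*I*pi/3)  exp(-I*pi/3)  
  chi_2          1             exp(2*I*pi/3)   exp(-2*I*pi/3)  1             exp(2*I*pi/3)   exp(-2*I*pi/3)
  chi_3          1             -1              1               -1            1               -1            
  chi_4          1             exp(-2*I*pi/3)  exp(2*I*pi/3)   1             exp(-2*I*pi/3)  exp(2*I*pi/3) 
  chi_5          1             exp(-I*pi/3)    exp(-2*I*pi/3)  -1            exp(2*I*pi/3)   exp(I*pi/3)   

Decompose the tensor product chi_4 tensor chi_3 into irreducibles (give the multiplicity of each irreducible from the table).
chi_4 tensor chi_3 = chi_1 (all other irreducibles have multiplicity 0).

Argument: The character of a tensor product is the pointwise product (chi_4 * chi_3)(C) = chi_4(C) * chi_3(C):
  {0}: (1)*(1), {1}: (exp(-2*I*pi/3))*(-1), {2}: (exp(2*I*pi/3))*(1), {3}: (1)*(-1), {4}: (exp(-2*I*pi/3))*(1), {5}: (exp(2*I*pi/3))*(-1)
so (chi_4 * chi_3) takes values
  {0} -> 1, {1} -> -exp(-2*I*pi/3), {2} -> exp(2*I*pi/3), {3} -> -1, {4} -> exp(-2*I*pi/3), {5} -> -exp(2*I*pi/3).
Now take the inner product of this character with each irreducible chi from the table, <chi_4*chi_3, chi> = (1/6) sum_C |C| (chi_4*chi_3)(C) conj(chi(C)):
  <chi_4*chi_3, chi_0> = (1/6)[1*(1)*conj(1) + 1*(-exp(-2*I*pi/3))*conj(1) + 1*(exp(2*I*pi/3))*conj(1) + 1*(-1)*conj(1) + 1*(exp(-2*I*pi/3))*conj(1) + 1*(-exp(2*I*pi/3))*conj(1)]
      = (1/6)[(1) + (-exp(-2*I*pi/3)) + (exp(2*I*pi/3)) + (-1) + (exp(-2*I*pi/3)) + (-exp(2*I*pi/3))] = 0/6 = 0
  <chi_4*chi_3, chi_1> = (1/6)[1*(1)*conj(1) + 1*(-exp(-2*I*pi/3))*conj(exp(I*pi/3)) + 1*(exp(2*I*pi/3))*conj(exp(2*I*pi/3)) + 1*(-1)*conj(-1) + 1*(exp(-2*I*pi/3))*conj(exp(-2*I*pi/3)) + 1*(-exp(2*I*pi/3))*conj(exp(-I*pi/3))]
      = (1/6)[(1) + (1) + (1) + (1) + (1) + (1)] = 6/6 = 1
  <chi_4*chi_3, chi_2> = (1/6)[1*(1)*conj(1) + 1*(-exp(-2*I*pi/3))*conj(exp(2*I*pi/3)) + 1*(exp(2*I*pi/3))*conj(exp(-2*I*pi/3)) + 1*(-1)*conj(1) + 1*(exp(-2*I*pi/3))*conj(exp(2*I*pi/3)) + 1*(-exp(2*I*pi/3))*conj(exp(-2*I*pi/3))]
      = (1/6)[(1) + (-exp(2*I*pi/3)) + (exp(-2*I*pi/3)) + (-1) + (exp(2*I*pi/3)) + (-exp(-2*I*pi/3))] = 0/6 = 0
  <chi_4*chi_3, chi_3> = (1/6)[1*(1)*conj(1) + 1*(-exp(-2*I*pi/3))*conj(-1) + 1*(exp(2*I*pi/3))*conj(1) + 1*(-1)*conj(-1) + 1*(exp(-2*I*pi/3))*conj(1) + 1*(-exp(2*I*pi/3))*conj(-1)]
      = (1/6)[(1) + (exp(-2*I*pi/3)) + (exp(2*I*pi/3)) + (1) + (exp(-2*I*pi/3)) + (exp(2*I*pi/3))] = 0/6 = 0
  <chi_4*chi_3, chi_4> = (1/6)[1*(1)*conj(1) + 1*(-exp(-2*I*pi/3))*conj(exp(-2*I*pi/3)) + 1*(exp(2*I*pi/3))*conj(exp(2*I*pi/3)) + 1*(-1)*conj(1) + 1*(exp(-2*I*pi/3))*conj(exp(-2*I*pi/3)) + 1*(-exp(2*I*pi/3))*conj(exp(2*I*pi/3))]
      = (1/6)[(1) + (-1) + (1) + (-1) + (1) + (-1)] = 0/6 = 0
  <chi_4*chi_3, chi_5> = (1/6)[1*(1)*conj(1) + 1*(-exp(-2*I*pi/3))*conj(exp(-I*pi/3)) + 1*(exp(2*I*pi/3))*conj(exp(-2*I*pi/3)) + 1*(-1)*conj(-1) + 1*(exp(-2*I*pi/3))*conj(exp(2*I*pi/3)) + 1*(-exp(2*I*pi/3))*conj(exp(I*pi/3))]
      = (1/6)[(1) + (-exp(-I*pi/3)) + (exp(-2*I*pi/3)) + (1) + (exp(2*I*pi/3)) + (-exp(I*pi/3))] = 0/6 = 0
(Exp terms are combined using exp(i*s)*conj(exp(i*t)) = exp(i*(s-t)), and sums of them are collapsed using the identity that for every m > 1 the m distinct m-th roots of unity sum to 0, e.g. 1 + exp(2*I*pi/3) + exp(-2*I*pi/3) = 0.)
Hence the multiplicities are chi_1: 1. Dimension check: dim(chi_4)*dim(chi_3) = 1*1 = 1 and sum (mult * dim) = 1*1 = 1.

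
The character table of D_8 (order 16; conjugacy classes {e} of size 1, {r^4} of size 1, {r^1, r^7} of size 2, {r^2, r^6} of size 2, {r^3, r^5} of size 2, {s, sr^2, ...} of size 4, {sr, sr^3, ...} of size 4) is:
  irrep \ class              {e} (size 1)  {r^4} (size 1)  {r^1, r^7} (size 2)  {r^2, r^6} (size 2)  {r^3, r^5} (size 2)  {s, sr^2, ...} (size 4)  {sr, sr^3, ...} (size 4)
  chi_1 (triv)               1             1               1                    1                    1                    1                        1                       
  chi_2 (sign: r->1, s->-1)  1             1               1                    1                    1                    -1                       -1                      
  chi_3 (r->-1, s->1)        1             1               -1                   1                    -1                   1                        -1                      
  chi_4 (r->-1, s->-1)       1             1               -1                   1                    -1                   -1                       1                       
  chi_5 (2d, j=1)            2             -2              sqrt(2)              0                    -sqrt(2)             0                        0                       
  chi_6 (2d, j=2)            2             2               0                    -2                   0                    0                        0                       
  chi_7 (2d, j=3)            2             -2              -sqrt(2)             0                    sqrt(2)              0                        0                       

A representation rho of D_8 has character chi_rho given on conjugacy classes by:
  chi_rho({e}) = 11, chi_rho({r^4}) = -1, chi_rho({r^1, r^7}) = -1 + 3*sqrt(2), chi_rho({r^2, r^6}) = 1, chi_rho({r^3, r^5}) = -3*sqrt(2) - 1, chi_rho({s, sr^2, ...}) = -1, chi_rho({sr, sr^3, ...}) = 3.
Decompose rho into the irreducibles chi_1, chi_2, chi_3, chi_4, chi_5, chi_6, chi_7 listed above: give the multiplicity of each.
Multiplicities: chi_1: 1, chi_2: 0, chi_3: 0, chi_4: 2, chi_5: 3, chi_6: 1, chi_7: 0.

Reasoning: Use <chi_rho, chi> = (1/|G|) sum_C |C| * chi_rho(C) * conj(chi(C)) with |G| = 16 for each irreducible chi in the table:
  <chi_rho, chi_1> = (1/16)[1*(11)*conj(1) + 1*(-1)*conj(1) + 2*(-1 + 3*sqrt(2))*conj(1) + 2*(1)*conj(1) + 2*(-3*sqrt(2) - 1)*conj(1) + 4*(-1)*conj(1) + 4*(3)*conj(1)]
      = (1/16)[(11) + (-1) + (-2 + 6*sqrt(2)) + (2) + (-6*sqrt(2) - 2) + (-4) + (12)] = 16/16 = 1
  <chi_rho, chi_2> = (1/16)[1*(11)*conj(1) + 1*(-1)*conj(1) + 2*(-1 + 3*sqrt(2))*conj(1) + 2*(1)*conj(1) + 2*(-3*sqrt(2) - 1)*conj(1) + 4*(-1)*conj(-1) + 4*(3)*conj(-1)]
      = (1/16)[(11) + (-1) + (-2 + 6*sqrt(2)) + (2) + (-6*sqrt(2) - 2) + (4) + (-12)] = 0/16 = 0
  <chi_rho, chi_3> = (1/16)[1*(11)*conj(1) + 1*(-1)*conj(1) + 2*(-1 + 3*sqrt(2))*conj(-1) + 2*(1)*conj(1) + 2*(-3*sqrt(2) - 1)*conj(-1) + 4*(-1)*conj(1) + 4*(3)*conj(-1)]
      = (1/16)[(11) + (-1) + (2 - 6*sqrt(2)) + (2) + (2 + 6*sqrt(2)) + (-4) + (-12)] = 0/16 = 0
  <chi_rho, chi_4> = (1/16)[1*(11)*conj(1) + 1*(-1)*conj(1) + 2*(-1 + 3*sqrt(2))*conj(-1) + 2*(1)*conj(1) + 2*(-3*sqrt(2) - 1)*conj(-1) + 4*(-1)*conj(-1) + 4*(3)*conj(1)]
      = (1/16)[(11) + (-1) + (2 - 6*sqrt(2)) + (2) + (2 + 6*sqrt(2)) + (4) + (12)] = 32/16 = 2
  <chi_rho, chi_5> = (1/16)[1*(11)*conj(2) + 1*(-1)*conj(-2) + 2*(-1 + 3*sqrt(2))*conj(sqrt(2)) + 2*(1)*conj(0) + 2*(-3*sqrt(2) - 1)*conj(-sqrt(2)) + 4*(-1)*conj(0) + 4*(3)*conj(0)]
      = (1/16)[(22) + (2) + (12 - 2*sqrt(2)) + (0) + (2*sqrt(2) + 12) + (0) + (0)] = 48/16 = 3
  <chi_rho, chi_6> = (1/16)[1*(11)*conj(2) + 1*(-1)*conj(2) + 2*(-1 + 3*sqrt(2))*conj(0) + 2*(1)*conj(-2) + 2*(-3*sqrt(2) - 1)*conj(0) + 4*(-1)*conj(0) + 4*(3)*conj(0)]
      = (1/16)[(22) + (-2) + (0) + (-4) + (0) + (0) + (0)] = 16/16 = 1
  <chi_rho, chi_7> = (1/16)[1*(11)*conj(2) + 1*(-1)*conj(-2) + 2*(-1 + 3*sqrt(2))*conj(-sqrt(2)) + 2*(1)*conj(0) + 2*(-3*sqrt(2) - 1)*conj(sqrt(2)) + 4*(-1)*conj(0) + 4*(3)*conj(0)]
      = (1/16)[(22) + (2) + (-12 + 2*sqrt(2)) + (0) + (-12 - 2*sqrt(2)) + (0) + (0)] = 0/16 = 0
Dimension check: dim(rho) = sum (mult * dim) = 1*1 + 0*1 + 0*1 + 2*1 + 3*2 + 1*2 + 0*2 = 11 = chi_rho(e) = 11.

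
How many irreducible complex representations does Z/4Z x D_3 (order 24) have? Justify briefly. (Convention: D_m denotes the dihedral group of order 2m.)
12

Details: The number of irreducible complex representations of a finite group equals its number of conjugacy classes. For a direct product, #classes(G x H) = #classes(G) * #classes(H). Z/4Z has 4 classes (abelian), D_3 has 3 classes, so 4 * 3 = 12, so Z/4Z x D_3 (order 24) has exactly 12 irreducible complex representations.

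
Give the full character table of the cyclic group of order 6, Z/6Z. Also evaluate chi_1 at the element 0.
Character table of Z/6Z (irreps indexed chi_0,...,chi_5 with chi_k(m) = zeta_6^(k*m), zeta_6 = exp(2*pi*i/6)):
  irrep \ class  {0} (size 1)  {1} (size 1)    {2} (size 1)    {3} (size 1)  {4} (size 1)    {5} (size 1)  
  chi_0          1             1               1               1             1               1             
  chi_1          1             exp(I*pi/3)     exp(2*I*pi/3)   -1            exp(-2*I*pi/3)  exp(-I*pi/3)  
  chi_2          1             exp(2*I*pi/3)   exp(-2*I*pi/3)  1             exp(2*I*pi/3)   exp(-2*I*pi/3)
  chi_3          1             -1              1               -1            1               -1            
  chi_4          1             exp(-2*I*pi/3)  exp(2*I*pi/3)   1             exp(-2*I*pi/3)  exp(2*I*pi/3) 
  chi_5          1             exp(-I*pi/3)    exp(-2*I*pi/3)  -1            exp(2*I*pi/3)   exp(I*pi/3)   

Spot check: chi_1(0) = zeta_6^(1*0) = zeta_6^0 = 1.

Justification: Z/6Z is abelian, so all 6 irreducible complex representations are 1-dimensional. They are given by chi_k(m) = zeta_6^(k*m) for k = 0,...,5. Row orthogonality: sum_m chi_k(m) conj(chi_l(m)) = 6 * [k = l].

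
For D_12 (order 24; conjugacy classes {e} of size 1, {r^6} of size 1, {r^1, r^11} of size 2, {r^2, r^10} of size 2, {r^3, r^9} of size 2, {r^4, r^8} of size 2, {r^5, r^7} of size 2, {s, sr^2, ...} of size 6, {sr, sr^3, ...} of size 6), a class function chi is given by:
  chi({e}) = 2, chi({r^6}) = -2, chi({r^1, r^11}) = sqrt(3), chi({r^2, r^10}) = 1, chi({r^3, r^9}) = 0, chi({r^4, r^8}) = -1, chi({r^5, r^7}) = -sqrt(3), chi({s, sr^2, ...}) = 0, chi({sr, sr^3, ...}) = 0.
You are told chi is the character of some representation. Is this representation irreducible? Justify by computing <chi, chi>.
Irreducible: <chi, chi> = 1.

Derivation: <chi, chi> = (1/|G|) sum_C |C| * |chi(C)|^2 = (1/24)[1*|2|^2 + 1*|-2|^2 + 2*|sqrt(3)|^2 + 2*|1|^2 + 2*|0|^2 + 2*|-1|^2 + 2*|-sqrt(3)|^2 + 6*|0|^2 + 6*|0|^2]
  = (1/24)[(4) + (4) + (6) + (2) + (0) + (2) + (6) + (0) + (0)] = 24/24 = 1.
A character is irreducible iff <chi, chi> = 1, so this representation is irreducible.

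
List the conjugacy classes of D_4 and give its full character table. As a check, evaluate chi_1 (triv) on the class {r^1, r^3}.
Conjugacy classes: {e} of size 1, {r^2} of size 1, {r^1, r^3} of size 2, {s, sr^2, ...} of size 2, {sr, sr^3, ...} of size 2.
Character table:
  irrep \ class              {e} (size 1)  {r^2} (size 1)  {r^1, r^3} (size 2)  {s, sr^2, ...} (size 2)  {sr, sr^3, ...} (size 2)
  chi_1 (triv)               1             1               1                    1                        1                       
  chi_2 (sign: r->1, s->-1)  1             1               1                    -1                       -1                      
  chi_3 (r->-1, s->1)        1             1               -1                   1                        -1                      
  chi_4 (r->-1, s->-1)       1             1               -1                   -1                       1                       
  chi_5 (2d, j=1)            2             -2              0                    0                        0                       

Spot check: chi_1 (triv) on {r^1, r^3} = 1.

Argument: D_4 has order 2*4 = 8 with 5 conjugacy classes, hence 5 irreducibles. Sum of squared dims 1 + 1 + 1 + 1 + 4 = 8 = |G|. Linear characters come from the abelianisation; the 2-dimensional irreps have character r^k -> 2*cos(2*pi*j*k/4), reflections -> 0.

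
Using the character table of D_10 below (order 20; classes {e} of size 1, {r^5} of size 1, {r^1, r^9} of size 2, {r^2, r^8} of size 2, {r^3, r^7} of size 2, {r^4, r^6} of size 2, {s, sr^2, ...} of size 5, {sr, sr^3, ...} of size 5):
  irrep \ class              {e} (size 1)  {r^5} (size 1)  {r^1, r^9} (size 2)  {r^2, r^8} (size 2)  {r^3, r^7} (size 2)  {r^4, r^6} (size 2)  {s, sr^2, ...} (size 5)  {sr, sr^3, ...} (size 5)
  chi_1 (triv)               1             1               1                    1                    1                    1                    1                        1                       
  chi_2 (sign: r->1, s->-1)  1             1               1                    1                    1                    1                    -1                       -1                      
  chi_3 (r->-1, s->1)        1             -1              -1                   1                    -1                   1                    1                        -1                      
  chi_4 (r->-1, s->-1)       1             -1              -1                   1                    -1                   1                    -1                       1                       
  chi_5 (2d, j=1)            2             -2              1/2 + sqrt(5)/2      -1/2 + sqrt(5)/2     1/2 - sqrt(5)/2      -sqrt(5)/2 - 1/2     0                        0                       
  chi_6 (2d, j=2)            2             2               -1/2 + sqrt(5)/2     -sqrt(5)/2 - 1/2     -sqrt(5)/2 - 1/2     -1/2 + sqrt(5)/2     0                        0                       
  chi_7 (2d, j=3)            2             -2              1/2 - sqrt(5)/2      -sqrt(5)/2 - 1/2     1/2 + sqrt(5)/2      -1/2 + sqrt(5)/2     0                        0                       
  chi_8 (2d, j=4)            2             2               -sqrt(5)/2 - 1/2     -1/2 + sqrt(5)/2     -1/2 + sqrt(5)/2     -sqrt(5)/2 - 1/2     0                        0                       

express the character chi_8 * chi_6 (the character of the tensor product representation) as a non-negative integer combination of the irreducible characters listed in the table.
chi_8 tensor chi_6 = chi_6 + chi_8 (all other irreducibles have multiplicity 0).

Justification: The character of a tensor product is the pointwise product (chi_8 * chi_6)(C) = chi_8(C) * chi_6(C):
  {e}: (2)*(2), {r^5}: (2)*(2), {r^1, r^9}: (-sqrt(5)/2 - 1/2)*(-1/2 + sqrt(5)/2), {r^2, r^8}: (-1/2 + sqrt(5)/2)*(-sqrt(5)/2 - 1/2), {r^3, r^7}: (-1/2 + sqrt(5)/2)*(-sqrt(5)/2 - 1/2), {r^4, r^6}: (-sqrt(5)/2 - 1/2)*(-1/2 + sqrt(5)/2), {s, sr^2, ...}: (0)*(0), {sr, sr^3, ...}: (0)*(0)
so (chi_8 * chi_6) takes values
  {e} -> 4, {r^5} -> 4, {r^1, r^9} -> -1, {r^2, r^8} -> -1, {r^3, r^7} -> -1, {r^4, r^6} -> -1, {s, sr^2, ...} -> 0, {sr, sr^3, ...} -> 0.
Now take the inner product of this character with each irreducible chi from the table, <chi_8*chi_6, chi> = (1/20) sum_C |C| (chi_8*chi_6)(C) conj(chi(C)):
  <chi_8*chi_6, chi_1> = (1/20)[1*(4)*conj(1) + 1*(4)*conj(1) + 2*(-1)*conj(1) + 2*(-1)*conj(1) + 2*(-1)*conj(1) + 2*(-1)*conj(1) + 5*(0)*conj(1) + 5*(0)*conj(1)]
      = (1/20)[(4) + (4) + (-2) + (-2) + (-2) + (-2) + (0) + (0)] = 0/20 = 0
  <chi_8*chi_6, chi_2> = (1/20)[1*(4)*conj(1) + 1*(4)*conj(1) + 2*(-1)*conj(1) + 2*(-1)*conj(1) + 2*(-1)*conj(1) + 2*(-1)*conj(1) + 5*(0)*conj(-1) + 5*(0)*conj(-1)]
      = (1/20)[(4) + (4) + (-2) + (-2) + (-2) + (-2) + (0) + (0)] = 0/20 = 0
  <chi_8*chi_6, chi_3> = (1/20)[1*(4)*conj(1) + 1*(4)*conj(-1) + 2*(-1)*conj(-1) + 2*(-1)*conj(1) + 2*(-1)*conj(-1) + 2*(-1)*conj(1) + 5*(0)*conj(1) + 5*(0)*conj(-1)]
      = (1/20)[(4) + (-4) + (2) + (-2) + (2) + (-2) + (0) + (0)] = 0/20 = 0
  <chi_8*chi_6, chi_4> = (1/20)[1*(4)*conj(1) + 1*(4)*conj(-1) + 2*(-1)*conj(-1) + 2*(-1)*conj(1) + 2*(-1)*conj(-1) + 2*(-1)*conj(1) + 5*(0)*conj(-1) + 5*(0)*conj(1)]
      = (1/20)[(4) + (-4) + (2) + (-2) + (2) + (-2) + (0) + (0)] = 0/20 = 0
  <chi_8*chi_6, chi_5> = (1/20)[1*(4)*conj(2) + 1*(4)*conj(-2) + 2*(-1)*conj(1/2 + sqrt(5)/2) + 2*(-1)*conj(-1/2 + sqrt(5)/2) + 2*(-1)*conj(1/2 - sqrt(5)/2) + 2*(-1)*conj(-sqrt(5)/2 - 1/2) + 5*(0)*conj(0) + 5*(0)*conj(0)]
      = (1/20)[(8) + (-8) + (-sqrt(5) - 1) + (1 - sqrt(5)) + (-1 + sqrt(5)) + (1 + sqrt(5)) + (0) + (0)] = 0/20 = 0
  <chi_8*chi_6, chi_6> = (1/20)[1*(4)*conj(2) + 1*(4)*conj(2) + 2*(-1)*conj(-1/2 + sqrt(5)/2) + 2*(-1)*conj(-sqrt(5)/2 - 1/2) + 2*(-1)*conj(-sqrt(5)/2 - 1/2) + 2*(-1)*conj(-1/2 + sqrt(5)/2) + 5*(0)*conj(0) + 5*(0)*conj(0)]
      = (1/20)[(8) + (8) + (1 - sqrt(5)) + (1 + sqrt(5)) + (1 + sqrt(5)) + (1 - sqrt(5)) + (0) + (0)] = 20/20 = 1
  <chi_8*chi_6, chi_7> = (1/20)[1*(4)*conj(2) + 1*(4)*conj(-2) + 2*(-1)*conj(1/2 - sqrt(5)/2) + 2*(-1)*conj(-sqrt(5)/2 - 1/2) + 2*(-1)*conj(1/2 + sqrt(5)/2) + 2*(-1)*conj(-1/2 + sqrt(5)/2) + 5*(0)*conj(0) + 5*(0)*conj(0)]
      = (1/20)[(8) + (-8) + (-1 + sqrt(5)) + (1 + sqrt(5)) + (-sqrt(5) - 1) + (1 - sqrt(5)) + (0) + (0)] = 0/20 = 0
  <chi_8*chi_6, chi_8> = (1/20)[1*(4)*conj(2) + 1*(4)*conj(2) + 2*(-1)*conj(-sqrt(5)/2 - 1/2) + 2*(-1)*conj(-1/2 + sqrt(5)/2) + 2*(-1)*conj(-1/2 + sqrt(5)/2) + 2*(-1)*conj(-sqrt(5)/2 - 1/2) + 5*(0)*conj(0) + 5*(0)*conj(0)]
      = (1/20)[(8) + (8) + (1 + sqrt(5)) + (1 - sqrt(5)) + (1 - sqrt(5)) + (1 + sqrt(5)) + (0) + (0)] = 20/20 = 1
Hence the multiplicities are chi_6: 1, chi_8: 1. Dimension check: dim(chi_8)*dim(chi_6) = 2*2 = 4 and sum (mult * dim) = 1*2 + 1*2 = 4.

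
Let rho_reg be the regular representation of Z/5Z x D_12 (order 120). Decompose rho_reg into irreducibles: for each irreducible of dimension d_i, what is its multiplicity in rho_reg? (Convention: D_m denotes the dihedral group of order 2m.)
Each irreducible V_i of dimension d_i appears with multiplicity d_i, i.e. rho_reg = (direct sum over all irreducibles V_i) d_i V_i. The irreducible dimensions for Z/5Z x D_12 are 1, 1, 1, 1, 1, 1, 1, 1, 1, 1, 1, 1, 1, 1, 1, 1, 1, 1, 1, 1, 2, 2, 2, 2, 2, 2, 2, 2, 2, 2, 2, 2, 2, 2, 2, 2, 2, 2, 2, 2, 2, 2, 2, 2, 2: 20 irreducibles of dimension 1, each with multiplicity 1; 25 irreducibles of dimension 2, each with multiplicity 2. Total dimension 20*1*1 + 25*2*2 = 120 = |G|.

Derivation: General theorem: in the regular representation of a finite group G, each irreducible appears with multiplicity equal to its dimension. Check: dim(rho_reg) = sum d_i^2 = 1 + 1 + 1 + 1 + 1 + 1 + 1 + 1 + 1 + 1 + 1 + 1 + 1 + 1 + 1 + 1 + 1 + 1 + 1 + 1 + 4 + 4 + 4 + 4 + 4 + 4 + 4 + 4 + 4 + 4 + 4 + 4 + 4 + 4 + 4 + 4 + 4 + 4 + 4 + 4 + 4 + 4 + 4 + 4 + 4 = 120 = |G|.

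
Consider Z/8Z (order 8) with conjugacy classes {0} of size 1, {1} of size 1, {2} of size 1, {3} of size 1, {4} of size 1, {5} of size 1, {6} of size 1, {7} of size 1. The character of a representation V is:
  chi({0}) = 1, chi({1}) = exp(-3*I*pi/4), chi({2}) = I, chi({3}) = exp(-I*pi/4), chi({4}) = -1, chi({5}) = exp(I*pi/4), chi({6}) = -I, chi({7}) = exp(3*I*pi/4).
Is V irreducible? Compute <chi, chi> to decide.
Irreducible: <chi, chi> = 1.

Explanation: <chi, chi> = (1/|G|) sum_C |C| * |chi(C)|^2 = (1/8)[1*|1|^2 + 1*|exp(-3*I*pi/4)|^2 + 1*|I|^2 + 1*|exp(-I*pi/4)|^2 + 1*|-1|^2 + 1*|exp(I*pi/4)|^2 + 1*|-I|^2 + 1*|exp(3*I*pi/4)|^2]
  = (1/8)[(1) + (1) + (1) + (1) + (1) + (1) + (1) + (1)] = 8/8 = 1.
(Exp terms are combined using exp(i*s)*conj(exp(i*t)) = exp(i*(s-t)), and sums of them are collapsed using the identity that for every m > 1 the m distinct m-th roots of unity sum to 0, e.g. 1 + exp(2*I*pi/3) + exp(-2*I*pi/3) = 0.)
A character is irreducible iff <chi, chi> = 1, so this representation is irreducible.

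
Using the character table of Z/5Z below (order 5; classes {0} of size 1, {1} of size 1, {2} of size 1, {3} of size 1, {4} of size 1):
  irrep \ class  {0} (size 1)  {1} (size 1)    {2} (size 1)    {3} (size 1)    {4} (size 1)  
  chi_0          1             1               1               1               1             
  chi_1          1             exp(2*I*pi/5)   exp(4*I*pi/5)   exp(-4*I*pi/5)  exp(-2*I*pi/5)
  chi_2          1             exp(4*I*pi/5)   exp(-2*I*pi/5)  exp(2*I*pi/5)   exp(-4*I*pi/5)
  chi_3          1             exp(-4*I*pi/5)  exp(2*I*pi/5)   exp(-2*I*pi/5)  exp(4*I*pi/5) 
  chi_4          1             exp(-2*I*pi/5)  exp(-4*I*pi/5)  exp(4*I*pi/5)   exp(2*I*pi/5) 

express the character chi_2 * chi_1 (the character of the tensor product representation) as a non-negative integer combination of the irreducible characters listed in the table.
chi_2 tensor chi_1 = chi_3 (all other irreducibles have multiplicity 0).

Explanation: The character of a tensor product is the pointwise product (chi_2 * chi_1)(C) = chi_2(C) * chi_1(C):
  {0}: (1)*(1), {1}: (exp(4*I*pi/5))*(exp(2*I*pi/5)), {2}: (exp(-2*I*pi/5))*(exp(4*I*pi/5)), {3}: (exp(2*I*pi/5))*(exp(-4*I*pi/5)), {4}: (exp(-4*I*pi/5))*(exp(-2*I*pi/5))
so (chi_2 * chi_1) takes values
  {0} -> 1, {1} -> exp(-4*I*pi/5), {2} -> exp(2*I*pi/5), {3} -> exp(-2*I*pi/5), {4} -> exp(4*I*pi/5).
Now take the inner product of this character with each irreducible chi from the table, <chi_2*chi_1, chi> = (1/5) sum_C |C| (chi_2*chi_1)(C) conj(chi(C)):
  <chi_2*chi_1, chi_0> = (1/5)[1*(1)*conj(1) + 1*(exp(-4*I*pi/5))*conj(1) + 1*(exp(2*I*pi/5))*conj(1) + 1*(exp(-2*I*pi/5))*conj(1) + 1*(exp(4*I*pi/5))*conj(1)]
      = (1/5)[(1) + (exp(-4*I*pi/5)) + (exp(2*I*pi/5)) + (exp(-2*I*pi/5)) + (exp(4*I*pi/5))] = 0/5 = 0
  <chi_2*chi_1, chi_1> = (1/5)[1*(1)*conj(1) + 1*(exp(-4*I*pi/5))*conj(exp(2*I*pi/5)) + 1*(exp(2*I*pi/5))*conj(exp(4*I*pi/5)) + 1*(exp(-2*I*pi/5))*conj(exp(-4*I*pi/5)) + 1*(exp(4*I*pi/5))*conj(exp(-2*I*pi/5))]
      = (1/5)[(1) + (exp(4*I*pi/5)) + (exp(-2*I*pi/5)) + (exp(2*I*pi/5)) + (exp(-4*I*pi/5))] = 0/5 = 0
  <chi_2*chi_1, chi_2> = (1/5)[1*(1)*conj(1) + 1*(exp(-4*I*pi/5))*conj(exp(4*I*pi/5)) + 1*(exp(2*I*pi/5))*conj(exp(-2*I*pi/5)) + 1*(exp(-2*I*pi/5))*conj(exp(2*I*pi/5)) + 1*(exp(4*I*pi/5))*conj(exp(-4*I*pi/5))]
      = (1/5)[(1) + (exp(2*I*pi/5)) + (exp(4*I*pi/5)) + (exp(-4*I*pi/5)) + (exp(-2*I*pi/5))] = 0/5 = 0
  <chi_2*chi_1, chi_3> = (1/5)[1*(1)*conj(1) + 1*(exp(-4*I*pi/5))*conj(exp(-4*I*pi/5)) + 1*(exp(2*I*pi/5))*conj(exp(2*I*pi/5)) + 1*(exp(-2*I*pi/5))*conj(exp(-2*I*pi/5)) + 1*(exp(4*I*pi/5))*conj(exp(4*I*pi/5))]
      = (1/5)[(1) + (1) + (1) + (1) + (1)] = 5/5 = 1
  <chi_2*chi_1, chi_4> = (1/5)[1*(1)*conj(1) + 1*(exp(-4*I*pi/5))*conj(exp(-2*I*pi/5)) + 1*(exp(2*I*pi/5))*conj(exp(-4*I*pi/5)) + 1*(exp(-2*I*pi/5))*conj(exp(4*I*pi/5)) + 1*(exp(4*I*pi/5))*conj(exp(2*I*pi/5))]
      = (1/5)[(1) + (exp(-2*I*pi/5)) + (exp(-4*I*pi/5)) + (exp(4*I*pi/5)) + (exp(2*I*pi/5))] = 0/5 = 0
(Exp terms are combined using exp(i*s)*conj(exp(i*t)) = exp(i*(s-t)), and sums of them are collapsed using the identity that for every m > 1 the m distinct m-th roots of unity sum to 0, e.g. 1 + exp(2*I*pi/3) + exp(-2*I*pi/3) = 0.)
Hence the multiplicities are chi_3: 1. Dimension check: dim(chi_2)*dim(chi_1) = 1*1 = 1 and sum (mult * dim) = 1*1 = 1.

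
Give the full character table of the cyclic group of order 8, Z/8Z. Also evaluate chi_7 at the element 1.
Character table of Z/8Z (irreps indexed chi_0,...,chi_7 with chi_k(m) = zeta_8^(k*m), zeta_8 = exp(2*pi*i/8)):
  irrep \ class  {0} (size 1)  {1} (size 1)    {2} (size 1)  {3} (size 1)    {4} (size 1)  {5} (size 1)    {6} (size 1)  {7} (size 1)  
  chi_0          1             1               1             1               1             1               1             1             
  chi_1          1             exp(I*pi/4)     I             exp(3*I*pi/4)   -1            exp(-3*I*pi/4)  -I            exp(-I*pi/4)  
  chi_2          1             I               -1            -I              1             I               -1            -I            
  chi_3          1             exp(3*I*pi/4)   -I            exp(I*pi/4)     -1            exp(-I*pi/4)    I             exp(-3*I*pi/4)
  chi_4          1             -1              1             -1              1             -1              1             -1            
  chi_5          1             exp(-3*I*pi/4)  I             exp(-I*pi/4)    -1            exp(I*pi/4)     -I            exp(3*I*pi/4) 
  chi_6          1             -I              -1            I               1             -I              -1            I             
  chi_7          1             exp(-I*pi/4)    -I            exp(-3*I*pi/4)  -1            exp(3*I*pi/4)   I             exp(I*pi/4)   

Spot check: chi_7(1) = zeta_8^(7*1) = zeta_8^7 = exp(-I*pi/4).

Working: Z/8Z is abelian, so all 8 irreducible complex representations are 1-dimensional. They are given by chi_k(m) = zeta_8^(k*m) for k = 0,...,7. Row orthogonality: sum_m chi_k(m) conj(chi_l(m)) = 8 * [k = l].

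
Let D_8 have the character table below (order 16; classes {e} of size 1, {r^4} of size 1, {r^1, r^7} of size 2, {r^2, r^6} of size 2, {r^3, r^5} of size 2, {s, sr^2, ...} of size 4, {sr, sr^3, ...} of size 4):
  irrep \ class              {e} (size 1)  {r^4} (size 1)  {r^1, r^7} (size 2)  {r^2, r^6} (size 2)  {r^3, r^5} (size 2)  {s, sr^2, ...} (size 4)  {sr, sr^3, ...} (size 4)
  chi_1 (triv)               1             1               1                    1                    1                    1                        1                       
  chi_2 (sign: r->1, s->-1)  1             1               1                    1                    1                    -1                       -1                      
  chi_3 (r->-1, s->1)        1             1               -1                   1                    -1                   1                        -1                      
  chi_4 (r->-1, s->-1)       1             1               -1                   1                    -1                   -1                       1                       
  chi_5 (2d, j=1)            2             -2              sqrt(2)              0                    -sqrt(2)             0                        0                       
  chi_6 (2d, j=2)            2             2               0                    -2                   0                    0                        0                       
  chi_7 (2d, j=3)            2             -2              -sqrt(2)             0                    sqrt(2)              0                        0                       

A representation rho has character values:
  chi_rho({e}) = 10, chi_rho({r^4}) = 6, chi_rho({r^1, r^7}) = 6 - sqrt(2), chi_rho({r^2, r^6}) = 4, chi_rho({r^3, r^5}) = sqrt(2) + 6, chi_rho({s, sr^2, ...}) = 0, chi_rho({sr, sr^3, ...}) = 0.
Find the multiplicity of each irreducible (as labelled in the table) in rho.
Multiplicities: chi_1: 3, chi_2: 3, chi_3: 0, chi_4: 0, chi_5: 0, chi_6: 1, chi_7: 1.

Working: Use <chi_rho, chi> = (1/|G|) sum_C |C| * chi_rho(C) * conj(chi(C)) with |G| = 16 for each irreducible chi in the table:
  <chi_rho, chi_1> = (1/16)[1*(10)*conj(1) + 1*(6)*conj(1) + 2*(6 - sqrt(2))*conj(1) + 2*(4)*conj(1) + 2*(sqrt(2) + 6)*conj(1) + 4*(0)*conj(1) + 4*(0)*conj(1)]
      = (1/16)[(10) + (6) + (12 - 2*sqrt(2)) + (8) + (2*sqrt(2) + 12) + (0) + (0)] = 48/16 = 3
  <chi_rho, chi_2> = (1/16)[1*(10)*conj(1) + 1*(6)*conj(1) + 2*(6 - sqrt(2))*conj(1) + 2*(4)*conj(1) + 2*(sqrt(2) + 6)*conj(1) + 4*(0)*conj(-1) + 4*(0)*conj(-1)]
      = (1/16)[(10) + (6) + (12 - 2*sqrt(2)) + (8) + (2*sqrt(2) + 12) + (0) + (0)] = 48/16 = 3
  <chi_rho, chi_3> = (1/16)[1*(10)*conj(1) + 1*(6)*conj(1) + 2*(6 - sqrt(2))*conj(-1) + 2*(4)*conj(1) + 2*(sqrt(2) + 6)*conj(-1) + 4*(0)*conj(1) + 4*(0)*conj(-1)]
      = (1/16)[(10) + (6) + (-12 + 2*sqrt(2)) + (8) + (-12 - 2*sqrt(2)) + (0) + (0)] = 0/16 = 0
  <chi_rho, chi_4> = (1/16)[1*(10)*conj(1) + 1*(6)*conj(1) + 2*(6 - sqrt(2))*conj(-1) + 2*(4)*conj(1) + 2*(sqrt(2) + 6)*conj(-1) + 4*(0)*conj(-1) + 4*(0)*conj(1)]
      = (1/16)[(10) + (6) + (-12 + 2*sqrt(2)) + (8) + (-12 - 2*sqrt(2)) + (0) + (0)] = 0/16 = 0
  <chi_rho, chi_5> = (1/16)[1*(10)*conj(2) + 1*(6)*conj(-2) + 2*(6 - sqrt(2))*conj(sqrt(2)) + 2*(4)*conj(0) + 2*(sqrt(2) + 6)*conj(-sqrt(2)) + 4*(0)*conj(0) + 4*(0)*conj(0)]
      = (1/16)[(20) + (-12) + (-4 + 12*sqrt(2)) + (0) + (-12*sqrt(2) - 4) + (0) + (0)] = 0/16 = 0
  <chi_rho, chi_6> = (1/16)[1*(10)*conj(2) + 1*(6)*conj(2) + 2*(6 - sqrt(2))*conj(0) + 2*(4)*conj(-2) + 2*(sqrt(2) + 6)*conj(0) + 4*(0)*conj(0) + 4*(0)*conj(0)]
      = (1/16)[(20) + (12) + (0) + (-16) + (0) + (0) + (0)] = 16/16 = 1
  <chi_rho, chi_7> = (1/16)[1*(10)*conj(2) + 1*(6)*conj(-2) + 2*(6 - sqrt(2))*conj(-sqrt(2)) + 2*(4)*conj(0) + 2*(sqrt(2) + 6)*conj(sqrt(2)) + 4*(0)*conj(0) + 4*(0)*conj(0)]
      = (1/16)[(20) + (-12) + (4 - 12*sqrt(2)) + (0) + (4 + 12*sqrt(2)) + (0) + (0)] = 16/16 = 1
Dimension check: dim(rho) = sum (mult * dim) = 3*1 + 3*1 + 0*1 + 0*1 + 0*2 + 1*2 + 1*2 = 10 = chi_rho(e) = 10.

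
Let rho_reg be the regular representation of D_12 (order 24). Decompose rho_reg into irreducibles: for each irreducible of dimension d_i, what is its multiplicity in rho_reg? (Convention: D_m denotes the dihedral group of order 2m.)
Each irreducible V_i of dimension d_i appears with multiplicity d_i, i.e. rho_reg = (direct sum over all irreducibles V_i) d_i V_i. The irreducible dimensions for D_12 are 1, 1, 1, 1, 2, 2, 2, 2, 2: 4 irreducibles of dimension 1, each with multiplicity 1; 5 irreducibles of dimension 2, each with multiplicity 2. Total dimension 4*1*1 + 5*2*2 = 24 = |G|.

Derivation: General theorem: in the regular representation of a finite group G, each irreducible appears with multiplicity equal to its dimension. Check: dim(rho_reg) = sum d_i^2 = 1 + 1 + 1 + 1 + 4 + 4 + 4 + 4 + 4 = 24 = |G|.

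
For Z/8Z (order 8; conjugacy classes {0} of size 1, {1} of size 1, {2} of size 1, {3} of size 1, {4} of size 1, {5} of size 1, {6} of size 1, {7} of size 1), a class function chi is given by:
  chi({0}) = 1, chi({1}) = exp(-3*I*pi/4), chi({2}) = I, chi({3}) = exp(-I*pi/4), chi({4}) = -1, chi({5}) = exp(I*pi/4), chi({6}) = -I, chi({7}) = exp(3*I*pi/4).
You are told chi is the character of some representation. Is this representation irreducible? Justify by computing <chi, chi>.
Irreducible: <chi, chi> = 1.

Argument: <chi, chi> = (1/|G|) sum_C |C| * |chi(C)|^2 = (1/8)[1*|1|^2 + 1*|exp(-3*I*pi/4)|^2 + 1*|I|^2 + 1*|exp(-I*pi/4)|^2 + 1*|-1|^2 + 1*|exp(I*pi/4)|^2 + 1*|-I|^2 + 1*|exp(3*I*pi/4)|^2]
  = (1/8)[(1) + (1) + (1) + (1) + (1) + (1) + (1) + (1)] = 8/8 = 1.
(Exp terms are combined using exp(i*s)*conj(exp(i*t)) = exp(i*(s-t)), and sums of them are collapsed using the identity that for every m > 1 the m distinct m-th roots of unity sum to 0, e.g. 1 + exp(2*I*pi/3) + exp(-2*I*pi/3) = 0.)
A character is irreducible iff <chi, chi> = 1, so this representation is irreducible.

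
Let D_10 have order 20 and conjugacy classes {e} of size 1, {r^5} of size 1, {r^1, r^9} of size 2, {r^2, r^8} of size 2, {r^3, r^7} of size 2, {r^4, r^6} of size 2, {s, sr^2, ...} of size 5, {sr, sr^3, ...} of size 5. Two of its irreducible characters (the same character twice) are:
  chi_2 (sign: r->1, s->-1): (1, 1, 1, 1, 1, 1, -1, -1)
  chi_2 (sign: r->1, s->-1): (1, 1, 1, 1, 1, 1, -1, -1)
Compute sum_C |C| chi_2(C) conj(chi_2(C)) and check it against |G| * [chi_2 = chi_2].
Sum = 20 = |G| = 20; so <chi_2, chi_2> = 1 (norm-1 confirms irreducibility).

Solution. Compute term by term over conjugacy classes (|C| * chi_2(C) * conj(chi_2(C))):
  1*(1)*conj(1) + 1*(1)*conj(1) + 2*(1)*conj(1) + 2*(1)*conj(1) + 2*(1)*conj(1) + 2*(1)*conj(1) + 5*(-1)*conj(-1) + 5*(-1)*conj(-1)
  = (1) + (1) + (2) + (2) + (2) + (2) + (5) + (5)
  = 20.
Dividing by |G| = 20 gives 20/20 = 1, matching the row-orthogonality relation <chi_2, chi_2> = [chi_2 = chi_2].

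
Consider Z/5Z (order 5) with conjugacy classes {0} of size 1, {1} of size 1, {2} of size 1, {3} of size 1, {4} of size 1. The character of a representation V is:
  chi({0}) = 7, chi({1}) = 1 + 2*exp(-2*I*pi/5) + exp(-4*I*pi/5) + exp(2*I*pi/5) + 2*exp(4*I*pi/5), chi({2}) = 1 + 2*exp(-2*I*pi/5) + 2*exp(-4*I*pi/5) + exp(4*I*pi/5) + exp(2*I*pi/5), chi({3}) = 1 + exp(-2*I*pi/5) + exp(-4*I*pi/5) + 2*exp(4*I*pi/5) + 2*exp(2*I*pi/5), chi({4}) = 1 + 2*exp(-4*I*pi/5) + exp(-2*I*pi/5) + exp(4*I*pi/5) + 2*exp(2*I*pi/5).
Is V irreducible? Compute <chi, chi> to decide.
Not irreducible (reducible): <chi, chi> = 11 > 1.

Proof sketch: <chi, chi> = (1/|G|) sum_C |C| * |chi(C)|^2 = (1/5)[1*|7|^2 + 1*|1 + 2*exp(-2*I*pi/5) + exp(-4*I*pi/5) + exp(2*I*pi/5) + 2*exp(4*I*pi/5)|^2 + 1*|1 + 2*exp(-2*I*pi/5) + 2*exp(-4*I*pi/5) + exp(4*I*pi/5) + exp(2*I*pi/5)|^2 + 1*|1 + exp(-2*I*pi/5) + exp(-4*I*pi/5) + 2*exp(4*I*pi/5) + 2*exp(2*I*pi/5)|^2 + 1*|1 + 2*exp(-4*I*pi/5) + exp(-2*I*pi/5) + exp(4*I*pi/5) + 2*exp(2*I*pi/5)|^2]
  = (1/5)[(49) + (11 + 9*exp(-2*I*pi/5) + 10*exp(-4*I*pi/5) + 10*exp(4*I*pi/5) + 9*exp(2*I*pi/5)) + (11 + 10*exp(-2*I*pi/5) + 9*exp(-4*I*pi/5) + 9*exp(4*I*pi/5) + 10*exp(2*I*pi/5)) + (11 + 10*exp(-2*I*pi/5) + 9*exp(-4*I*pi/5) + 9*exp(4*I*pi/5) + 10*exp(2*I*pi/5)) + (11 + 9*exp(-2*I*pi/5) + 10*exp(-4*I*pi/5) + 10*exp(4*I*pi/5) + 9*exp(2*I*pi/5))] = 55/5 = 11.
(Exp terms are combined using exp(i*s)*conj(exp(i*t)) = exp(i*(s-t)), and sums of them are collapsed using the identity that for every m > 1 the m distinct m-th roots of unity sum to 0, e.g. 1 + exp(2*I*pi/3) + exp(-2*I*pi/3) = 0.)
A character is irreducible iff <chi, chi> = 1, so this representation is reducible.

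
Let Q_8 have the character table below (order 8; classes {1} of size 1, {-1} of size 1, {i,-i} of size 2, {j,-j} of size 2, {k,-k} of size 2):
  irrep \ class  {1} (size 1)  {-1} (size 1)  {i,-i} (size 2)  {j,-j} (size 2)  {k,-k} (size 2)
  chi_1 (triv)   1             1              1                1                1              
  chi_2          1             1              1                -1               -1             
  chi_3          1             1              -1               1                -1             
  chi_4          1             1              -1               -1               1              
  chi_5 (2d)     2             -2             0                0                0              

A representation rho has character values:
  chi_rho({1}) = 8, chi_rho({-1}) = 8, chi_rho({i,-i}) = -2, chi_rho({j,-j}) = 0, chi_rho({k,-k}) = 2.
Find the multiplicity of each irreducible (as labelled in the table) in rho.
Multiplicities: chi_1: 2, chi_2: 1, chi_3: 2, chi_4: 3, chi_5: 0.

Proof sketch: Use <chi_rho, chi> = (1/|G|) sum_C |C| * chi_rho(C) * conj(chi(C)) with |G| = 8 for each irreducible chi in the table:
  <chi_rho, chi_1> = (1/8)[1*(8)*conj(1) + 1*(8)*conj(1) + 2*(-2)*conj(1) + 2*(0)*conj(1) + 2*(2)*conj(1)]
      = (1/8)[(8) + (8) + (-4) + (0) + (4)] = 16/8 = 2
  <chi_rho, chi_2> = (1/8)[1*(8)*conj(1) + 1*(8)*conj(1) + 2*(-2)*conj(1) + 2*(0)*conj(-1) + 2*(2)*conj(-1)]
      = (1/8)[(8) + (8) + (-4) + (0) + (-4)] = 8/8 = 1
  <chi_rho, chi_3> = (1/8)[1*(8)*conj(1) + 1*(8)*conj(1) + 2*(-2)*conj(-1) + 2*(0)*conj(1) + 2*(2)*conj(-1)]
      = (1/8)[(8) + (8) + (4) + (0) + (-4)] = 16/8 = 2
  <chi_rho, chi_4> = (1/8)[1*(8)*conj(1) + 1*(8)*conj(1) + 2*(-2)*conj(-1) + 2*(0)*conj(-1) + 2*(2)*conj(1)]
      = (1/8)[(8) + (8) + (4) + (0) + (4)] = 24/8 = 3
  <chi_rho, chi_5> = (1/8)[1*(8)*conj(2) + 1*(8)*conj(-2) + 2*(-2)*conj(0) + 2*(0)*conj(0) + 2*(2)*conj(0)]
      = (1/8)[(16) + (-16) + (0) + (0) + (0)] = 0/8 = 0
Dimension check: dim(rho) = sum (mult * dim) = 2*1 + 1*1 + 2*1 + 3*1 + 0*2 = 8 = chi_rho(e) = 8.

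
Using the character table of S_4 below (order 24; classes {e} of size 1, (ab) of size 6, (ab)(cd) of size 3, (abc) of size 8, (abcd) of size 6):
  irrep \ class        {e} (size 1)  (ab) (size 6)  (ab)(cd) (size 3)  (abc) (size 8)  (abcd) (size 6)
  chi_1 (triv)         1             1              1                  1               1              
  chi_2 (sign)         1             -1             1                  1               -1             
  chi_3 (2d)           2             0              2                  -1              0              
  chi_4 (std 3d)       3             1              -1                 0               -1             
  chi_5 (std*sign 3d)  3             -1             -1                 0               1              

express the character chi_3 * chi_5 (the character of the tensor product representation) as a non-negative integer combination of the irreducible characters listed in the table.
chi_3 tensor chi_5 = chi_4 + chi_5 (all other irreducibles have multiplicity 0).

Reasoning: The character of a tensor product is the pointwise product (chi_3 * chi_5)(C) = chi_3(C) * chi_5(C):
  {e}: (2)*(3), (ab): (0)*(-1), (ab)(cd): (2)*(-1), (abc): (-1)*(0), (abcd): (0)*(1)
so (chi_3 * chi_5) takes values
  {e} -> 6, (ab) -> 0, (ab)(cd) -> -2, (abc) -> 0, (abcd) -> 0.
Now take the inner product of this character with each irreducible chi from the table, <chi_3*chi_5, chi> = (1/24) sum_C |C| (chi_3*chi_5)(C) conj(chi(C)):
  <chi_3*chi_5, chi_1> = (1/24)[1*(6)*conj(1) + 6*(0)*conj(1) + 3*(-2)*conj(1) + 8*(0)*conj(1) + 6*(0)*conj(1)]
      = (1/24)[(6) + (0) + (-6) + (0) + (0)] = 0/24 = 0
  <chi_3*chi_5, chi_2> = (1/24)[1*(6)*conj(1) + 6*(0)*conj(-1) + 3*(-2)*conj(1) + 8*(0)*conj(1) + 6*(0)*conj(-1)]
      = (1/24)[(6) + (0) + (-6) + (0) + (0)] = 0/24 = 0
  <chi_3*chi_5, chi_3> = (1/24)[1*(6)*conj(2) + 6*(0)*conj(0) + 3*(-2)*conj(2) + 8*(0)*conj(-1) + 6*(0)*conj(0)]
      = (1/24)[(12) + (0) + (-12) + (0) + (0)] = 0/24 = 0
  <chi_3*chi_5, chi_4> = (1/24)[1*(6)*conj(3) + 6*(0)*conj(1) + 3*(-2)*conj(-1) + 8*(0)*conj(0) + 6*(0)*conj(-1)]
      = (1/24)[(18) + (0) + (6) + (0) + (0)] = 24/24 = 1
  <chi_3*chi_5, chi_5> = (1/24)[1*(6)*conj(3) + 6*(0)*conj(-1) + 3*(-2)*conj(-1) + 8*(0)*conj(0) + 6*(0)*conj(1)]
      = (1/24)[(18) + (0) + (6) + (0) + (0)] = 24/24 = 1
Hence the multiplicities are chi_4: 1, chi_5: 1. Dimension check: dim(chi_3)*dim(chi_5) = 2*3 = 6 and sum (mult * dim) = 1*3 + 1*3 = 6.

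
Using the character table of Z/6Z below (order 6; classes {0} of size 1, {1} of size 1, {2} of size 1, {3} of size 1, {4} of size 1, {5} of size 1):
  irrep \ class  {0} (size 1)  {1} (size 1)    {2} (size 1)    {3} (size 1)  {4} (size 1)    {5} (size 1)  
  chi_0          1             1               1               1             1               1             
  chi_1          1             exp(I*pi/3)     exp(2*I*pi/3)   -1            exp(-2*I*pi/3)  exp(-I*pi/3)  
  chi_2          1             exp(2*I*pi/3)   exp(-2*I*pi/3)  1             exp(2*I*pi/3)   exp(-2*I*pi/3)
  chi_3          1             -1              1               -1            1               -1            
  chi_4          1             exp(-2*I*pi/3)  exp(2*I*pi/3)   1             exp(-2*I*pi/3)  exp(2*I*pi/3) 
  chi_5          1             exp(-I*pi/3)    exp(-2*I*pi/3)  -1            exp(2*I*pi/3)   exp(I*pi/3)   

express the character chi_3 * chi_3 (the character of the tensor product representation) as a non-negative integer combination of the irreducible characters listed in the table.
chi_3 tensor chi_3 = chi_0 (all other irreducibles have multiplicity 0).

Working: The character of a tensor product is the pointwise product (chi_3 * chi_3)(C) = chi_3(C) * chi_3(C):
  {0}: (1)*(1), {1}: (-1)*(-1), {2}: (1)*(1), {3}: (-1)*(-1), {4}: (1)*(1), {5}: (-1)*(-1)
so (chi_3 * chi_3) takes values
  {0} -> 1, {1} -> 1, {2} -> 1, {3} -> 1, {4} -> 1, {5} -> 1.
Now take the inner product of this character with each irreducible chi from the table, <chi_3*chi_3, chi> = (1/6) sum_C |C| (chi_3*chi_3)(C) conj(chi(C)):
  <chi_3*chi_3, chi_0> = (1/6)[1*(1)*conj(1) + 1*(1)*conj(1) + 1*(1)*conj(1) + 1*(1)*conj(1) + 1*(1)*conj(1) + 1*(1)*conj(1)]
      = (1/6)[(1) + (1) + (1) + (1) + (1) + (1)] = 6/6 = 1
  <chi_3*chi_3, chi_1> = (1/6)[1*(1)*conj(1) + 1*(1)*conj(exp(I*pi/3)) + 1*(1)*conj(exp(2*I*pi/3)) + 1*(1)*conj(-1) + 1*(1)*conj(exp(-2*I*pi/3)) + 1*(1)*conj(exp(-I*pi/3))]
      = (1/6)[(1) + (exp(-I*pi/3)) + (exp(-2*I*pi/3)) + (-1) + (exp(2*I*pi/3)) + (exp(I*pi/3))] = 0/6 = 0
  <chi_3*chi_3, chi_2> = (1/6)[1*(1)*conj(1) + 1*(1)*conj(exp(2*I*pi/3)) + 1*(1)*conj(exp(-2*I*pi/3)) + 1*(1)*conj(1) + 1*(1)*conj(exp(2*I*pi/3)) + 1*(1)*conj(exp(-2*I*pi/3))]
      = (1/6)[(1) + (exp(-2*I*pi/3)) + (exp(2*I*pi/3)) + (1) + (exp(-2*I*pi/3)) + (exp(2*I*pi/3))] = 0/6 = 0
  <chi_3*chi_3, chi_3> = (1/6)[1*(1)*conj(1) + 1*(1)*conj(-1) + 1*(1)*conj(1) + 1*(1)*conj(-1) + 1*(1)*conj(1) + 1*(1)*conj(-1)]
      = (1/6)[(1) + (-1) + (1) + (-1) + (1) + (-1)] = 0/6 = 0
  <chi_3*chi_3, chi_4> = (1/6)[1*(1)*conj(1) + 1*(1)*conj(exp(-2*I*pi/3)) + 1*(1)*conj(exp(2*I*pi/3)) + 1*(1)*conj(1) + 1*(1)*conj(exp(-2*I*pi/3)) + 1*(1)*conj(exp(2*I*pi/3))]
      = (1/6)[(1) + (exp(2*I*pi/3)) + (exp(-2*I*pi/3)) + (1) + (exp(2*I*pi/3)) + (exp(-2*I*pi/3))] = 0/6 = 0
  <chi_3*chi_3, chi_5> = (1/6)[1*(1)*conj(1) + 1*(1)*conj(exp(-I*pi/3)) + 1*(1)*conj(exp(-2*I*pi/3)) + 1*(1)*conj(-1) + 1*(1)*conj(exp(2*I*pi/3)) + 1*(1)*conj(exp(I*pi/3))]
      = (1/6)[(1) + (exp(I*pi/3)) + (exp(2*I*pi/3)) + (-1) + (exp(-2*I*pi/3)) + (exp(-I*pi/3))] = 0/6 = 0
(Exp terms are combined using exp(i*s)*conj(exp(i*t)) = exp(i*(s-t)), and sums of them are collapsed using the identity that for every m > 1 the m distinct m-th roots of unity sum to 0, e.g. 1 + exp(2*I*pi/3) + exp(-2*I*pi/3) = 0.)
Hence the multiplicities are chi_0: 1. Dimension check: dim(chi_3)*dim(chi_3) = 1*1 = 1 and sum (mult * dim) = 1*1 = 1.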